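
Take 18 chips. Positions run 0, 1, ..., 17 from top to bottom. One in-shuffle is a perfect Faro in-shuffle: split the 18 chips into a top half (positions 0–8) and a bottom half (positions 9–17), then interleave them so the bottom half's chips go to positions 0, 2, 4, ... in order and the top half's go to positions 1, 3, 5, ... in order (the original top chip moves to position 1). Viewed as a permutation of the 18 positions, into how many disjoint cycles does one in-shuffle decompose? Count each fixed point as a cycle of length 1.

Trace each unvisited position around until it returns:
(0 1 3 7 15 12 ... len 18)
1 cycle in total.

1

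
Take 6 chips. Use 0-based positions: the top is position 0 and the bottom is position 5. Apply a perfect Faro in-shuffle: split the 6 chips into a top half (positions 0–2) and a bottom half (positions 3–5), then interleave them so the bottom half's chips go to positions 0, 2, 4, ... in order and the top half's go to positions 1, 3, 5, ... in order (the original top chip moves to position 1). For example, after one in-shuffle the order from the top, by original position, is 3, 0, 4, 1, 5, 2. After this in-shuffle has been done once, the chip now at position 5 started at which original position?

2

Work backwards from position 5, undoing one in-shuffle at a time:
5 ← 2
So the chip now at position 5 started at position 2.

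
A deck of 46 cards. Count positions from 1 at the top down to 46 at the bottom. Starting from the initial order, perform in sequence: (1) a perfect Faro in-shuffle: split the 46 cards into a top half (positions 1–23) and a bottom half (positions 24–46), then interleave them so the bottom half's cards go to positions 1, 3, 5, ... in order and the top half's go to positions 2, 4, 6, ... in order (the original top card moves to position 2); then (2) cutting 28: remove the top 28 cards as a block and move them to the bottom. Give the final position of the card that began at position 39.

Track the card from position 39 forward through each operation:
  after op 1 (in-shuffle): 39 → 31
  after op 2 (cut 28): 31 → 3

3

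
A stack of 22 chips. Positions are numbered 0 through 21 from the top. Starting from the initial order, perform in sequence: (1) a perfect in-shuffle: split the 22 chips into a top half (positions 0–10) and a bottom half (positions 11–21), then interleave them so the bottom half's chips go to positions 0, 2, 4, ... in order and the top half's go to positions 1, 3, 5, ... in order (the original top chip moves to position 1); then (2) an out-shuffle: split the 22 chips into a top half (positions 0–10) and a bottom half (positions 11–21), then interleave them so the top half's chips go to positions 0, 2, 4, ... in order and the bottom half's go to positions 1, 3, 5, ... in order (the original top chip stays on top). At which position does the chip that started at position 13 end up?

8

Track the chip from position 13 forward through each operation:
  after op 1 (in-shuffle): 13 → 4
  after op 2 (out-shuffle): 4 → 8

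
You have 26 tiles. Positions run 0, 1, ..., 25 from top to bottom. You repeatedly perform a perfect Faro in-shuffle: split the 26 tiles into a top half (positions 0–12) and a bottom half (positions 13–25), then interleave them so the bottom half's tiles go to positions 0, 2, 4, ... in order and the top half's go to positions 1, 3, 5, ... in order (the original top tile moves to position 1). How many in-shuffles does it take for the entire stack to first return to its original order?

The in-shuffle permutes the 26 positions with cycle lengths [2, 6, 18].
Every tile is home exactly when every cycle has completed a whole number of laps, i.e. after lcm(2, 6, 18) = 18 in-shuffles.

18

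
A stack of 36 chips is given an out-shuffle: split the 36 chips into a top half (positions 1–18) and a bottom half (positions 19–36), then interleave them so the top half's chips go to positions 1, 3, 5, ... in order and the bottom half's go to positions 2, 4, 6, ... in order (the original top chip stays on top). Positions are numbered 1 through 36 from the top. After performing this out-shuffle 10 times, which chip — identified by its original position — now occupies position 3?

Work backwards from position 3, undoing one out-shuffle at a time:
3 ← 2 ← 19 ← 10 ← 23 ← 12 ← 24 ← 30 ← 33 ← 17 ← 9
So the chip now at position 3 started at position 9.

9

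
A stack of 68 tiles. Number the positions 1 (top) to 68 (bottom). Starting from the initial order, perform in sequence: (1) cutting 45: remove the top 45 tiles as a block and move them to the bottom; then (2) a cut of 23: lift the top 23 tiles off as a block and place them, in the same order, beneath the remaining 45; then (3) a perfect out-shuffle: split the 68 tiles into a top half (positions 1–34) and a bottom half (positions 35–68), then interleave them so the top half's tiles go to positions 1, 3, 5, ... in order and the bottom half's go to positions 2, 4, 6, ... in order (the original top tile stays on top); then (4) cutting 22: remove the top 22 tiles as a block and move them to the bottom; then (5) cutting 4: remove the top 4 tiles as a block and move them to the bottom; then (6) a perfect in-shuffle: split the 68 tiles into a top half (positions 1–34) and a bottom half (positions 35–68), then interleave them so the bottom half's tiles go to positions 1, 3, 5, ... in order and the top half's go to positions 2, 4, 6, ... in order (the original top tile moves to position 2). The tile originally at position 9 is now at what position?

Track the tile from position 9 forward through each operation:
  after op 1 (cut 45): 9 → 32
  after op 2 (cut 23): 32 → 9
  after op 3 (out-shuffle): 9 → 17
  after op 4 (cut 22): 17 → 63
  after op 5 (cut 4): 63 → 59
  after op 6 (in-shuffle): 59 → 49

49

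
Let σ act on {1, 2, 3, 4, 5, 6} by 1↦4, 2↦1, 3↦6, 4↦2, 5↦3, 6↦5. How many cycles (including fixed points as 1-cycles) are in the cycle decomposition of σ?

2

Cycle decomposition: (1 4 2) (3 6 5).
2 cycles.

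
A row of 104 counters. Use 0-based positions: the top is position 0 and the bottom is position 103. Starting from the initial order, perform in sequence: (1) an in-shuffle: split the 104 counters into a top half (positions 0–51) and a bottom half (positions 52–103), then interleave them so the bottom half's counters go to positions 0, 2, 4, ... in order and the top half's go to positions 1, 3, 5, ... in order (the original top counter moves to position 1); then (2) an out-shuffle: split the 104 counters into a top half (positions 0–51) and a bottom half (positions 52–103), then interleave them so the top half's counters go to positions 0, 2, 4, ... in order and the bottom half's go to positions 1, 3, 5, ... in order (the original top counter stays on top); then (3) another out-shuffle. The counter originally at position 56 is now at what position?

Track the counter from position 56 forward through each operation:
  after op 1 (in-shuffle): 56 → 8
  after op 2 (out-shuffle): 8 → 16
  after op 3 (out-shuffle): 16 → 32

32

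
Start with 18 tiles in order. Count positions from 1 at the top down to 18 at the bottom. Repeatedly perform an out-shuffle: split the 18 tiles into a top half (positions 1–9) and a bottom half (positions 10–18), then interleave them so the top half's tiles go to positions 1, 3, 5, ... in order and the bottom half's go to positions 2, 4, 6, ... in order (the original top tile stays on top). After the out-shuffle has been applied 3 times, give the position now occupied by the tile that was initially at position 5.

Track the tile's position through each out-shuffle:
5 → 9 → 17 → 16

16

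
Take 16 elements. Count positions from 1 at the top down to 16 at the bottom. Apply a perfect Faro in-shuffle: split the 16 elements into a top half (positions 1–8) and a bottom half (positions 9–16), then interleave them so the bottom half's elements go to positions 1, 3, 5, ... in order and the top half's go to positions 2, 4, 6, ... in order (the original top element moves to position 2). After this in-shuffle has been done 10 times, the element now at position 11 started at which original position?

7

Work backwards from position 11, undoing one in-shuffle at a time:
11 ← 14 ← 7 ← 12 ← 6 ← 3 ← 10 ← 5 ← 11 ← 14 ← 7
So the element now at position 11 started at position 7.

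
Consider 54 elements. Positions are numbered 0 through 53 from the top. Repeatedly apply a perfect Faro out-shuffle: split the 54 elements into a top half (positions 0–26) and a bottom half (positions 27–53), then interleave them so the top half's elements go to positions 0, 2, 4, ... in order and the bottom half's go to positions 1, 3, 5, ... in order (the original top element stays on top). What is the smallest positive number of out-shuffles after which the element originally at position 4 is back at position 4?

Follow position 4 under repeated out-shuffles:
4 → 8 → 16 → 32 → 11 → 22 → 44 → 35 → ... → 4 (length 52)
It first returns after 52 out-shuffles.

52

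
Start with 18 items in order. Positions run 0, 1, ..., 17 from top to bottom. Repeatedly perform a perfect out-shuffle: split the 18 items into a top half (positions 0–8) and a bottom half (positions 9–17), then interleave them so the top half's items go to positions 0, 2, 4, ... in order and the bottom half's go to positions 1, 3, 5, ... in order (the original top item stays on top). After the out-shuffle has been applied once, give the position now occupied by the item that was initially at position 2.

4

Track the item's position through each out-shuffle:
2 → 4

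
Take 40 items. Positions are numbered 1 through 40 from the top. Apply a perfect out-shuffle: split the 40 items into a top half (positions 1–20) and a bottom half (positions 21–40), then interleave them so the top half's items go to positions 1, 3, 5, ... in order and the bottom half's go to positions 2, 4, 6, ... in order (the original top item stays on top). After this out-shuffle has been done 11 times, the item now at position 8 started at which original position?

Work backwards from position 8, undoing one out-shuffle at a time:
8 ← 24 ← 32 ← 36 ← 38 ← 39 ← 20 ← 30 ← 35 ← 18 ← 29 ← 15
So the item now at position 8 started at position 15.

15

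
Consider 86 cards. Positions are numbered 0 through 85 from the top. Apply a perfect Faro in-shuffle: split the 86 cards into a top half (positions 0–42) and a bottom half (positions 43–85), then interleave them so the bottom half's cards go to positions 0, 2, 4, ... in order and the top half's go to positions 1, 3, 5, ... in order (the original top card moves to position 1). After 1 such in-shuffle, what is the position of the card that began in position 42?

Track the card's position through each in-shuffle:
42 → 85

85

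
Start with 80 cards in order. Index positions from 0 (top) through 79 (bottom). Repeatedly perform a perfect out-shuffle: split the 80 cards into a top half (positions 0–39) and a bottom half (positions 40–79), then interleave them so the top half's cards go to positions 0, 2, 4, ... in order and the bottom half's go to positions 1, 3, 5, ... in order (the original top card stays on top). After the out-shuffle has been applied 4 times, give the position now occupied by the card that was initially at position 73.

Track the card's position through each out-shuffle:
73 → 67 → 55 → 31 → 62

62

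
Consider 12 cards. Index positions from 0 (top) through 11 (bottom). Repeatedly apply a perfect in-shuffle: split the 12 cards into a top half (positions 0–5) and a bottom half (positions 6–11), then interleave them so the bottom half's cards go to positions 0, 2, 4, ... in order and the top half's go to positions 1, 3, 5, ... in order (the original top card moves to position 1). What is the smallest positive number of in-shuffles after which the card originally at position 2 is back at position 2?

12

Follow position 2 under repeated in-shuffles:
2 → 5 → 11 → 10 → 8 → 4 → 9 → 6 → 0 → 1 → 3 → 7 → 2
It first returns after 12 in-shuffles.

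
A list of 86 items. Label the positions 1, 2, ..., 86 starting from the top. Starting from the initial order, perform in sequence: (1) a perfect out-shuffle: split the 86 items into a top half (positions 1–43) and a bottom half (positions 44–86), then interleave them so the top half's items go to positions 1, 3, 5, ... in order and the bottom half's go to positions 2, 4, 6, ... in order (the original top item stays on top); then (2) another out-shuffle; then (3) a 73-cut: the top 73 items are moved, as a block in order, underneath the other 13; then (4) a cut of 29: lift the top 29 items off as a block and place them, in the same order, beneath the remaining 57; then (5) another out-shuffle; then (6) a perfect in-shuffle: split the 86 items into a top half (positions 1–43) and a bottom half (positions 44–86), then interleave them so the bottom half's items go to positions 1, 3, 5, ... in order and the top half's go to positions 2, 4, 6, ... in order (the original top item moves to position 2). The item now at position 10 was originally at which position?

48

Undo the operations in reverse order, starting from position 10:
  undo op 6 (in-shuffle, from top half): 10 ← 5
  undo op 5 (out-shuffle, from top half): 5 ← 3
  undo op 4 (cut 29): 3 ← 32
  undo op 3 (cut 73): 32 ← 19
  undo op 2 (out-shuffle, from top half): 19 ← 10
  undo op 1 (out-shuffle, from bottom half): 10 ← 48
So the item at position 10 came from original position 48.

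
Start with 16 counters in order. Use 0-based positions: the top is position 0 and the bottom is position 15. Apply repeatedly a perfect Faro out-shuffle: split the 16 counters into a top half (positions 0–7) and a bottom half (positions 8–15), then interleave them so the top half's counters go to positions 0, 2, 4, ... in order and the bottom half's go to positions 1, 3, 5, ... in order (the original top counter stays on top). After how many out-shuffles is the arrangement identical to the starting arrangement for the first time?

The out-shuffle permutes the 16 positions with cycle lengths [1, 1, 2, 4, 4, 4].
Every counter is home exactly when every cycle has completed a whole number of laps, i.e. after lcm(1, 2, 4) = 4 out-shuffles.

4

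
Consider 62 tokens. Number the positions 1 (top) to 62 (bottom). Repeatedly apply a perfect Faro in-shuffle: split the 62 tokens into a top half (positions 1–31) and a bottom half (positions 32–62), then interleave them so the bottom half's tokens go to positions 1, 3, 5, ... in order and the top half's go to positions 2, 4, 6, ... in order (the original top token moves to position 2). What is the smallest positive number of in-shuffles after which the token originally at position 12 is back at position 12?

6

Follow position 12 under repeated in-shuffles:
12 → 24 → 48 → 33 → 3 → 6 → 12
It first returns after 6 in-shuffles.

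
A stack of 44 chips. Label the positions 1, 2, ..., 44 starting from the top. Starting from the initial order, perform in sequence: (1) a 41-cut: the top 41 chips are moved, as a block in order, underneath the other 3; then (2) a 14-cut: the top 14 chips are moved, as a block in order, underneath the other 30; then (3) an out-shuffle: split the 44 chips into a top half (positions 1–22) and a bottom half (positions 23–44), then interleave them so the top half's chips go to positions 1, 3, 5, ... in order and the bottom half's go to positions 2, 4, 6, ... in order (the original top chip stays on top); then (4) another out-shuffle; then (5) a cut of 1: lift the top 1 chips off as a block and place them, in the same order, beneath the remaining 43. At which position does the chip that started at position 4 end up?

15

Track the chip from position 4 forward through each operation:
  after op 1 (cut 41): 4 → 7
  after op 2 (cut 14): 7 → 37
  after op 3 (out-shuffle): 37 → 30
  after op 4 (out-shuffle): 30 → 16
  after op 5 (cut 1): 16 → 15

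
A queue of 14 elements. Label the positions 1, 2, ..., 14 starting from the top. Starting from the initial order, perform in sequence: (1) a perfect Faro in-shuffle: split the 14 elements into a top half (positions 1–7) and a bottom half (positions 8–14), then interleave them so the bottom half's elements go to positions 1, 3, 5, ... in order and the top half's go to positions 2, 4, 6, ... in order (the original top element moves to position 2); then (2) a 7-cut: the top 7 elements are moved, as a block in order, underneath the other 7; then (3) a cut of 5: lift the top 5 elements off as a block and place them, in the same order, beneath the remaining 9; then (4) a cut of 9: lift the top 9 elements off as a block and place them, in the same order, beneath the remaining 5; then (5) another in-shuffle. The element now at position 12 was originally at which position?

Undo the operations in reverse order, starting from position 12:
  undo op 5 (in-shuffle, from top half): 12 ← 6
  undo op 4 (cut 9): 6 ← 1
  undo op 3 (cut 5): 1 ← 6
  undo op 2 (cut 7): 6 ← 13
  undo op 1 (in-shuffle, from bottom half): 13 ← 14
So the element at position 12 came from original position 14.

14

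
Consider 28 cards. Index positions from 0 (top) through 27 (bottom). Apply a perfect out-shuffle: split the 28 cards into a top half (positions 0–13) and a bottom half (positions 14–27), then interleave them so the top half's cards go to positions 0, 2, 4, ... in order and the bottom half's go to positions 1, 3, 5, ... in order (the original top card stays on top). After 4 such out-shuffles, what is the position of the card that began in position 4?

Track the card's position through each out-shuffle:
4 → 8 → 16 → 5 → 10

10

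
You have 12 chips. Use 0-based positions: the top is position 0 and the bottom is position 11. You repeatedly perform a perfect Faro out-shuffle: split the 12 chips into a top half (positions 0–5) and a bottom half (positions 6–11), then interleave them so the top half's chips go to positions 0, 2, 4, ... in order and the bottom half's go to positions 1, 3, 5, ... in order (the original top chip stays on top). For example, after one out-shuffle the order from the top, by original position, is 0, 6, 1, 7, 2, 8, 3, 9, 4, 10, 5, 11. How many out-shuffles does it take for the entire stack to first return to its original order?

10

The out-shuffle permutes the 12 positions with cycle lengths [1, 1, 10].
Every chip is home exactly when every cycle has completed a whole number of laps, i.e. after lcm(1, 10) = 10 out-shuffles.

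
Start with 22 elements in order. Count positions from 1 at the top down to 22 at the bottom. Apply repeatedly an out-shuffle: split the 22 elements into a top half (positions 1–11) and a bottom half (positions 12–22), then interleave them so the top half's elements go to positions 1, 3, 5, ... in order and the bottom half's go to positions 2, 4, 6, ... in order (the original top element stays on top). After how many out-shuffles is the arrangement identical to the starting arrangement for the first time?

The out-shuffle permutes the 22 positions with cycle lengths [1, 1, 2, 3, 3, 6, 6].
Every element is home exactly when every cycle has completed a whole number of laps, i.e. after lcm(1, 2, 3, 6) = 6 out-shuffles.

6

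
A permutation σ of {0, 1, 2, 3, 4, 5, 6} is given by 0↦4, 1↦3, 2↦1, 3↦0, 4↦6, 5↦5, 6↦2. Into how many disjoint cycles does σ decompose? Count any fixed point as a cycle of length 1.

Cycle decomposition: (0 4 6 2 1 3) (5).
2 cycles.

2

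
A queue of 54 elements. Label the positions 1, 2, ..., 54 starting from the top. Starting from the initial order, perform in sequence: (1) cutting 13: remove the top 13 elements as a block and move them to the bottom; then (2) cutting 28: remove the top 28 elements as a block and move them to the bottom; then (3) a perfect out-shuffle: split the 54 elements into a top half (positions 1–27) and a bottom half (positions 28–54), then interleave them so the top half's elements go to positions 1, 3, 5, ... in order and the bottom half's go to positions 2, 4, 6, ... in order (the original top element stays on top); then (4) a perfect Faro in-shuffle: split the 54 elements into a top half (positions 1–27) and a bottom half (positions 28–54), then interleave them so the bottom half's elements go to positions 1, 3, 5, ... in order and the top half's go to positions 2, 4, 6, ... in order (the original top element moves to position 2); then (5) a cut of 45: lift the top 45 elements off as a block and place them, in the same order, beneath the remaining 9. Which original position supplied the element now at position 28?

Undo the operations in reverse order, starting from position 28:
  undo op 5 (cut 45): 28 ← 19
  undo op 4 (in-shuffle, from bottom half): 19 ← 37
  undo op 3 (out-shuffle, from top half): 37 ← 19
  undo op 2 (cut 28): 19 ← 47
  undo op 1 (cut 13): 47 ← 6
So the element at position 28 came from original position 6.

6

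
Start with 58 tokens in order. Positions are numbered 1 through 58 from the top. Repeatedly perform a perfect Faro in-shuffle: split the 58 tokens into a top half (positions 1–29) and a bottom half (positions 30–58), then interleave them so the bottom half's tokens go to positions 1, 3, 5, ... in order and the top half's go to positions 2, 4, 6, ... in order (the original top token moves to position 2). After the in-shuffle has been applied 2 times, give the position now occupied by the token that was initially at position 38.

Track the token's position through each in-shuffle:
38 → 17 → 34

34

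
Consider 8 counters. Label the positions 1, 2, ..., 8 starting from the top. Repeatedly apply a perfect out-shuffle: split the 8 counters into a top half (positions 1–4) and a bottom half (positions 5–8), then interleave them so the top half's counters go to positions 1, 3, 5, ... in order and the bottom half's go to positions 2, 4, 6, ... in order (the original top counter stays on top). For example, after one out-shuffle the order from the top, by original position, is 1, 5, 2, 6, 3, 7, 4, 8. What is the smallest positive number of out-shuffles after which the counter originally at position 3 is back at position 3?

3

Follow position 3 under repeated out-shuffles:
3 → 5 → 2 → 3
It first returns after 3 out-shuffles.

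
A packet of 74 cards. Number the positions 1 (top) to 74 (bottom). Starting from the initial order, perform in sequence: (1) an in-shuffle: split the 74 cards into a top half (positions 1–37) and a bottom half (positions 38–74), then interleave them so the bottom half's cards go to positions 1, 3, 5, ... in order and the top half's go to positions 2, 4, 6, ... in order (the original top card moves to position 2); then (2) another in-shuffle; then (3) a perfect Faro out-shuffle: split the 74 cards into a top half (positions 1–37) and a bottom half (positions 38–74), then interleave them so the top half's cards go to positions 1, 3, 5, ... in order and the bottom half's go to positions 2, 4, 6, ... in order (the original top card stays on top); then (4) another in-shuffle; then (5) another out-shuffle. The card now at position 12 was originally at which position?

45

Undo the operations in reverse order, starting from position 12:
  undo op 5 (out-shuffle, from bottom half): 12 ← 43
  undo op 4 (in-shuffle, from bottom half): 43 ← 59
  undo op 3 (out-shuffle, from top half): 59 ← 30
  undo op 2 (in-shuffle, from top half): 30 ← 15
  undo op 1 (in-shuffle, from bottom half): 15 ← 45
So the card at position 12 came from original position 45.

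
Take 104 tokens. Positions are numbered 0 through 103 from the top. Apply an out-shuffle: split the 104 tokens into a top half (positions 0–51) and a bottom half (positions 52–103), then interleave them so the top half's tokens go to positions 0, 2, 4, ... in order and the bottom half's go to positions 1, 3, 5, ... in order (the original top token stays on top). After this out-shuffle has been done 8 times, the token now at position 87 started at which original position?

45

Work backwards from position 87, undoing one out-shuffle at a time:
87 ← 95 ← 99 ← 101 ← 102 ← 51 ← 77 ← 90 ← 45
So the token now at position 87 started at position 45.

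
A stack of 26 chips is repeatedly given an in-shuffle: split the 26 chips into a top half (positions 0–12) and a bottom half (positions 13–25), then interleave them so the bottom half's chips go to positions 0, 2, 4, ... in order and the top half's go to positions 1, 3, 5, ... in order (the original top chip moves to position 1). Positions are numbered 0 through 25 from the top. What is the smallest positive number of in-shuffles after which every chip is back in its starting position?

The in-shuffle permutes the 26 positions with cycle lengths [2, 6, 18].
Every chip is home exactly when every cycle has completed a whole number of laps, i.e. after lcm(2, 6, 18) = 18 in-shuffles.

18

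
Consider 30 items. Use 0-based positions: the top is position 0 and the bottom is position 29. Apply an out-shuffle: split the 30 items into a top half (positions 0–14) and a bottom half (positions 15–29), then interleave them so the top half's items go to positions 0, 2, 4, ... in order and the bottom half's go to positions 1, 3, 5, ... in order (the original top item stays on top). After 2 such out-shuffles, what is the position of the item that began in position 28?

Track the item's position through each out-shuffle:
28 → 27 → 25

25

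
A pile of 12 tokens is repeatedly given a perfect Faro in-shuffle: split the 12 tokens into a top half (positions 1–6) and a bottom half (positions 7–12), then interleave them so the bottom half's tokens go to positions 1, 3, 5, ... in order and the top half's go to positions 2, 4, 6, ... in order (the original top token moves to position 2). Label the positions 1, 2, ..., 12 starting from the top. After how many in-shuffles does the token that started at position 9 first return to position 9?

Follow position 9 under repeated in-shuffles:
9 → 5 → 10 → 7 → 1 → 2 → 4 → 8 → 3 → 6 → 12 → 11 → 9
It first returns after 12 in-shuffles.

12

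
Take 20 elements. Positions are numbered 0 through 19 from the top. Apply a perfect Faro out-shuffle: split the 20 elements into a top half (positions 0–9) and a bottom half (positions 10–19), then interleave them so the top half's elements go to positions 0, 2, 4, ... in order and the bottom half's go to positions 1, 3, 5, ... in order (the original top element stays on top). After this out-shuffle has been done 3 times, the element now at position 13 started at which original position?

Work backwards from position 13, undoing one out-shuffle at a time:
13 ← 16 ← 8 ← 4
So the element now at position 13 started at position 4.

4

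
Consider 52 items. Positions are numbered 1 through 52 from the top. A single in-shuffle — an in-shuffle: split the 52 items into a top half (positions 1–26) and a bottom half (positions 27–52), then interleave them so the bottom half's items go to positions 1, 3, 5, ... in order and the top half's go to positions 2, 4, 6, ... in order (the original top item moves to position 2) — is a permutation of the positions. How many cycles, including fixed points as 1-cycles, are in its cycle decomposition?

1

Trace each unvisited position around until it returns:
(1 2 4 8 16 32 ... len 52)
1 cycle in total.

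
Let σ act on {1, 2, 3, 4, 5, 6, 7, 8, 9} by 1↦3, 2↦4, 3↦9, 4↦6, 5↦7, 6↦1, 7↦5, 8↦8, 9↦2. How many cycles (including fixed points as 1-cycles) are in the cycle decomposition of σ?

3

Cycle decomposition: (1 3 9 2 4 6) (5 7) (8).
3 cycles.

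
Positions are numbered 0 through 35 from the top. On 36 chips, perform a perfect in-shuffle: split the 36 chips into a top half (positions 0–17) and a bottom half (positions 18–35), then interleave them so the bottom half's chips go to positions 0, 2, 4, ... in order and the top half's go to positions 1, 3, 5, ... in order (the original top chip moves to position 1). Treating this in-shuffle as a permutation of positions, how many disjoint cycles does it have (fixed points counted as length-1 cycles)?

1

Trace each unvisited position around until it returns:
(0 1 3 7 15 31 ... len 36)
1 cycle in total.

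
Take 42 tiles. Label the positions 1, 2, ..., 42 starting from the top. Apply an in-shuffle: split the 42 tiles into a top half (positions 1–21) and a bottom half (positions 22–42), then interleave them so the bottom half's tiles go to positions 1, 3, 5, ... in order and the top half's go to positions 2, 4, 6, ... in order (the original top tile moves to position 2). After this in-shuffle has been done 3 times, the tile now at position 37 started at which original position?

Work backwards from position 37, undoing one in-shuffle at a time:
37 ← 40 ← 20 ← 10
So the tile now at position 37 started at position 10.

10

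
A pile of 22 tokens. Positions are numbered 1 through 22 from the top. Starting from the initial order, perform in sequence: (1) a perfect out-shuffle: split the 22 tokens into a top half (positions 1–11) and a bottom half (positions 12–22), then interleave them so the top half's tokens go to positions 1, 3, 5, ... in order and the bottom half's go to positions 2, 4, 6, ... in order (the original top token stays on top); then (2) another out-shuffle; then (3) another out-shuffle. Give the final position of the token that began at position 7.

7

Track the token from position 7 forward through each operation:
  after op 1 (out-shuffle): 7 → 13
  after op 2 (out-shuffle): 13 → 4
  after op 3 (out-shuffle): 4 → 7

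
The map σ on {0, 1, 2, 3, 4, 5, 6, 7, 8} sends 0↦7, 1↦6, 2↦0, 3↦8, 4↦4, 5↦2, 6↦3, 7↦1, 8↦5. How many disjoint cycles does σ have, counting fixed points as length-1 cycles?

2

Cycle decomposition: (0 7 1 6 3 8 5 2) (4).
2 cycles.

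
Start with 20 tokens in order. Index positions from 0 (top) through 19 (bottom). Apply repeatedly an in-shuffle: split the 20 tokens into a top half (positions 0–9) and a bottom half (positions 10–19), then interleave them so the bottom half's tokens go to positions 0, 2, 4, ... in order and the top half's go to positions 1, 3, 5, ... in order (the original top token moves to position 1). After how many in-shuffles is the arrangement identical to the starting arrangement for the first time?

6

The in-shuffle permutes the 20 positions with cycle lengths [2, 3, 3, 6, 6].
Every token is home exactly when every cycle has completed a whole number of laps, i.e. after lcm(2, 3, 6) = 6 in-shuffles.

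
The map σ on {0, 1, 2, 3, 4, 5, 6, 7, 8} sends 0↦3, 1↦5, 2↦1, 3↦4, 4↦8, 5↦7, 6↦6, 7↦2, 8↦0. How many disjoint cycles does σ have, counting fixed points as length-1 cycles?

Cycle decomposition: (0 3 4 8) (1 5 7 2) (6).
3 cycles.

3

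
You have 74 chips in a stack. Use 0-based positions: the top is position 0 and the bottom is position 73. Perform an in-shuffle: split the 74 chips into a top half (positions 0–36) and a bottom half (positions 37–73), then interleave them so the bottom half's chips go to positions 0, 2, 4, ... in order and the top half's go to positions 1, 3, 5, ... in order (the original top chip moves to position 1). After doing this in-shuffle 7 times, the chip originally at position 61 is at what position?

60

Track the chip's position through each in-shuffle:
61 → 48 → 22 → 45 → 16 → 33 → 67 → 60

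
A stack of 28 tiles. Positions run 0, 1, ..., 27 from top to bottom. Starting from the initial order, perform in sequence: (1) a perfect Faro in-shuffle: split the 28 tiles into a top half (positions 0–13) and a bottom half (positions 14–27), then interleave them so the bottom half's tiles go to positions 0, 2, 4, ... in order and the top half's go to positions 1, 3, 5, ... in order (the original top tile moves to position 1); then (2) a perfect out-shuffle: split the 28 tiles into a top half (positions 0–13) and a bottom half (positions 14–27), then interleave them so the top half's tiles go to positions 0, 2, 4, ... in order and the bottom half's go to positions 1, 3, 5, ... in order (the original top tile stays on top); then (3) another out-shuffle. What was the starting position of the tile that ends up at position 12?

1

Undo the operations in reverse order, starting from position 12:
  undo op 3 (out-shuffle, from top half): 12 ← 6
  undo op 2 (out-shuffle, from top half): 6 ← 3
  undo op 1 (in-shuffle, from top half): 3 ← 1
So the tile at position 12 came from original position 1.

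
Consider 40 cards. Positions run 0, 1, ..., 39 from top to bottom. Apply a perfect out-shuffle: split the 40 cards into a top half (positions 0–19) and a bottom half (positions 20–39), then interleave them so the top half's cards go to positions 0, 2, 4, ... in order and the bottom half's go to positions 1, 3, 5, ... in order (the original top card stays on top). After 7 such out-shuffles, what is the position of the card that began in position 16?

Track the card's position through each out-shuffle:
16 → 32 → 25 → 11 → 22 → 5 → 10 → 20

20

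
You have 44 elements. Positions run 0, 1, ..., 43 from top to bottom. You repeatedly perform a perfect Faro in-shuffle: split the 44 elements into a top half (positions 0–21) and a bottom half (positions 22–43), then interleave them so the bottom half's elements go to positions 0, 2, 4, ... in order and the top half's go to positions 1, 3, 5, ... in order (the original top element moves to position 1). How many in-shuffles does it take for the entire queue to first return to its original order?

12

The in-shuffle permutes the 44 positions with cycle lengths [2, 4, 4, 4, 6, 12, 12].
Every element is home exactly when every cycle has completed a whole number of laps, i.e. after lcm(2, 4, 6, 12) = 12 in-shuffles.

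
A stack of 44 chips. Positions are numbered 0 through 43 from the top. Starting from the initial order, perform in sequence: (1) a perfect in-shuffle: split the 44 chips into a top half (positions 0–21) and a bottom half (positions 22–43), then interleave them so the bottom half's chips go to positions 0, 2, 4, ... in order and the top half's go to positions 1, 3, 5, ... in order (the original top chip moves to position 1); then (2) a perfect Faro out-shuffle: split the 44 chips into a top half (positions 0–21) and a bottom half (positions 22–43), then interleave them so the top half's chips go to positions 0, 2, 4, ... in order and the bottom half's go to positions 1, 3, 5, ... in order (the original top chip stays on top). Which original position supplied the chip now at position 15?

14

Undo the operations in reverse order, starting from position 15:
  undo op 2 (out-shuffle, from bottom half): 15 ← 29
  undo op 1 (in-shuffle, from top half): 29 ← 14
So the chip at position 15 came from original position 14.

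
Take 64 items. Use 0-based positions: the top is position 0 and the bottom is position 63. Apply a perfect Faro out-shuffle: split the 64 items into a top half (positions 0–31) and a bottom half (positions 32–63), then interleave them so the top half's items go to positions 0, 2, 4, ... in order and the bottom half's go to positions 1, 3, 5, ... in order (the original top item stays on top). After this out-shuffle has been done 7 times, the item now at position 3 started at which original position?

33

Work backwards from position 3, undoing one out-shuffle at a time:
3 ← 33 ← 48 ← 24 ← 12 ← 6 ← 3 ← 33
So the item now at position 3 started at position 33.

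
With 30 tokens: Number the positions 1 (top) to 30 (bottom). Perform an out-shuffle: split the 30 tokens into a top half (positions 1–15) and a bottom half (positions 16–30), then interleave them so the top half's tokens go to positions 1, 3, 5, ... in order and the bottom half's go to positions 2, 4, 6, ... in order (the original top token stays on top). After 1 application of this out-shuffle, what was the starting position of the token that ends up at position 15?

Work backwards from position 15, undoing one out-shuffle at a time:
15 ← 8
So the token now at position 15 started at position 8.

8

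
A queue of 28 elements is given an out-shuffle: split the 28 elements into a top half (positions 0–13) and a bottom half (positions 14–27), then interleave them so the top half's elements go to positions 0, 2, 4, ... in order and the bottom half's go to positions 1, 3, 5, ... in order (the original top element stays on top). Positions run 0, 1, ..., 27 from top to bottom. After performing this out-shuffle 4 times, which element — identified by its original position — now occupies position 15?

Work backwards from position 15, undoing one out-shuffle at a time:
15 ← 21 ← 24 ← 12 ← 6
So the element now at position 15 started at position 6.

6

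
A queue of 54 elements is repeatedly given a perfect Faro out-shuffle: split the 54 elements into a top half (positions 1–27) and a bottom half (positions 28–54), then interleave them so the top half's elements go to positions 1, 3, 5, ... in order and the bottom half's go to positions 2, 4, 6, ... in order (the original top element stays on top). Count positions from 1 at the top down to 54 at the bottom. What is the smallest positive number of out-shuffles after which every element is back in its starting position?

The out-shuffle permutes the 54 positions with cycle lengths [1, 1, 52].
Every element is home exactly when every cycle has completed a whole number of laps, i.e. after lcm(1, 52) = 52 out-shuffles.

52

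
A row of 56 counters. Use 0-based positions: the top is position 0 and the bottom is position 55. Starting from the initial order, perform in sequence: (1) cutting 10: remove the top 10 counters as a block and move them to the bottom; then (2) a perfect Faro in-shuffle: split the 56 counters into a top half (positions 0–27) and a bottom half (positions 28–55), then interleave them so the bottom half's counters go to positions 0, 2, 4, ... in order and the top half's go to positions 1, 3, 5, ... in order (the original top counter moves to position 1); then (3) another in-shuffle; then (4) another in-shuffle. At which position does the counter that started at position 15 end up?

Track the counter from position 15 forward through each operation:
  after op 1 (cut 10): 15 → 5
  after op 2 (in-shuffle): 5 → 11
  after op 3 (in-shuffle): 11 → 23
  after op 4 (in-shuffle): 23 → 47

47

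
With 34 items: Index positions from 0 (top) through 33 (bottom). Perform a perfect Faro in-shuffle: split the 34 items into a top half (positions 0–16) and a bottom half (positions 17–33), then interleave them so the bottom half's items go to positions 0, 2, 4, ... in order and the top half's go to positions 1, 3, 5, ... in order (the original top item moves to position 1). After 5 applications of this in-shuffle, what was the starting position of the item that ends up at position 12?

18

Work backwards from position 12, undoing one in-shuffle at a time:
12 ← 23 ← 11 ← 5 ← 2 ← 18
So the item now at position 12 started at position 18.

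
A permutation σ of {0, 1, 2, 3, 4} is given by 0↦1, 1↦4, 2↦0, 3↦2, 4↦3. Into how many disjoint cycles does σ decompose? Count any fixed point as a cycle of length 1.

1

Cycle decomposition: (0 1 4 3 2).
1 cycle.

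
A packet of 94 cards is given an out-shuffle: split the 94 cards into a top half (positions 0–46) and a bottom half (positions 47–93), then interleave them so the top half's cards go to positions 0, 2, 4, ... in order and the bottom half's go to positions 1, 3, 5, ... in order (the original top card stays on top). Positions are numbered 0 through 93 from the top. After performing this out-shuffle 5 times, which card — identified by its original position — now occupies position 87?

87

Work backwards from position 87, undoing one out-shuffle at a time:
87 ← 90 ← 45 ← 69 ← 81 ← 87
So the card now at position 87 started at position 87.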